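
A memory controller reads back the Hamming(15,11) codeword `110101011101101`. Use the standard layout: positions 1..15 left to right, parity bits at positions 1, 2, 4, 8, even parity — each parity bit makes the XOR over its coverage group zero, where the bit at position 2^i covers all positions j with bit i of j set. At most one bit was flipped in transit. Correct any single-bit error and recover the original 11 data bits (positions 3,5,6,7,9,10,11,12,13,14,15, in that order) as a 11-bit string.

s1: b1⊕b3⊕b5⊕b7⊕b9⊕b11⊕b13⊕b15 = 1⊕0⊕0⊕0⊕1⊕0⊕1⊕1 = 0
s2: b2⊕b3⊕b6⊕b7⊕b10⊕b11⊕b14⊕b15 = 1⊕0⊕1⊕0⊕1⊕0⊕0⊕1 = 0
s4: b4⊕b5⊕b6⊕b7⊕b12⊕b13⊕b14⊕b15 = 1⊕0⊕1⊕0⊕1⊕1⊕0⊕1 = 1
s8: b8⊕b9⊕b10⊕b11⊕b12⊕b13⊕b14⊕b15 = 1⊕1⊕1⊕0⊕1⊕1⊕0⊕1 = 0
Syndrome (s8...s1) = 0100 → position 4.
Flip bit 4: corrected codeword = 110001011101101
Data bits at positions 3,5,6,7,9,10,11,12,13,14,15: 00101101101

00101101101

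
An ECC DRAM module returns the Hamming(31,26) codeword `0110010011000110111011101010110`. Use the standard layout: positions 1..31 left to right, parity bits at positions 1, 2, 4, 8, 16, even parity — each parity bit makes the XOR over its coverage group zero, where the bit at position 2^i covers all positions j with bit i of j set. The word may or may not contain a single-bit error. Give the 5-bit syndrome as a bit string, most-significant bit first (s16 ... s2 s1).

00000

s1: b1⊕b3⊕b5⊕b7⊕b9⊕b11⊕b13⊕b15⊕b17⊕b19⊕b21⊕b23⊕b25⊕b27⊕b29⊕b31 = 0⊕1⊕0⊕0⊕1⊕0⊕0⊕1⊕1⊕1⊕1⊕1⊕1⊕1⊕1⊕0 = 0
s2: b2⊕b3⊕b6⊕b7⊕b10⊕b11⊕b14⊕b15⊕b18⊕b19⊕b22⊕b23⊕b26⊕b27⊕b30⊕b31 = 1⊕1⊕1⊕0⊕1⊕0⊕1⊕1⊕1⊕1⊕1⊕1⊕0⊕1⊕1⊕0 = 0
s4: b4⊕b5⊕b6⊕b7⊕b12⊕b13⊕b14⊕b15⊕b20⊕b21⊕b22⊕b23⊕b28⊕b29⊕b30⊕b31 = 0⊕0⊕1⊕0⊕0⊕0⊕1⊕1⊕0⊕1⊕1⊕1⊕0⊕1⊕1⊕0 = 0
s8: b8⊕b9⊕b10⊕b11⊕b12⊕b13⊕b14⊕b15⊕b24⊕b25⊕b26⊕b27⊕b28⊕b29⊕b30⊕b31 = 0⊕1⊕1⊕0⊕0⊕0⊕1⊕1⊕0⊕1⊕0⊕1⊕0⊕1⊕1⊕0 = 0
s16: b16⊕b17⊕b18⊕b19⊕b20⊕b21⊕b22⊕b23⊕b24⊕b25⊕b26⊕b27⊕b28⊕b29⊕b30⊕b31 = 0⊕1⊕1⊕1⊕0⊕1⊕1⊕1⊕0⊕1⊕0⊕1⊕0⊕1⊕1⊕0 = 0
Syndrome (s16...s1) = 00000 → position 0 (no error).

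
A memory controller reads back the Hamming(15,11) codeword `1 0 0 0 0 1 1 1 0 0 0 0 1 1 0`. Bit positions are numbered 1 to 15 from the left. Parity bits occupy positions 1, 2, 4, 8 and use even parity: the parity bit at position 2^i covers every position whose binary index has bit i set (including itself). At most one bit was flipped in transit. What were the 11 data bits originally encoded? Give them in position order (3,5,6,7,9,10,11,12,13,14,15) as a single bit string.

s1: b1⊕b3⊕b5⊕b7⊕b9⊕b11⊕b13⊕b15 = 1⊕0⊕0⊕1⊕0⊕0⊕1⊕0 = 1
s2: b2⊕b3⊕b6⊕b7⊕b10⊕b11⊕b14⊕b15 = 0⊕0⊕1⊕1⊕0⊕0⊕1⊕0 = 1
s4: b4⊕b5⊕b6⊕b7⊕b12⊕b13⊕b14⊕b15 = 0⊕0⊕1⊕1⊕0⊕1⊕1⊕0 = 0
s8: b8⊕b9⊕b10⊕b11⊕b12⊕b13⊕b14⊕b15 = 1⊕0⊕0⊕0⊕0⊕1⊕1⊕0 = 1
Syndrome (s8...s1) = 1011 → position 11.
Flip bit 11: corrected codeword = 100001110010110
Data bits at positions 3,5,6,7,9,10,11,12,13,14,15: 00110010110

00110010110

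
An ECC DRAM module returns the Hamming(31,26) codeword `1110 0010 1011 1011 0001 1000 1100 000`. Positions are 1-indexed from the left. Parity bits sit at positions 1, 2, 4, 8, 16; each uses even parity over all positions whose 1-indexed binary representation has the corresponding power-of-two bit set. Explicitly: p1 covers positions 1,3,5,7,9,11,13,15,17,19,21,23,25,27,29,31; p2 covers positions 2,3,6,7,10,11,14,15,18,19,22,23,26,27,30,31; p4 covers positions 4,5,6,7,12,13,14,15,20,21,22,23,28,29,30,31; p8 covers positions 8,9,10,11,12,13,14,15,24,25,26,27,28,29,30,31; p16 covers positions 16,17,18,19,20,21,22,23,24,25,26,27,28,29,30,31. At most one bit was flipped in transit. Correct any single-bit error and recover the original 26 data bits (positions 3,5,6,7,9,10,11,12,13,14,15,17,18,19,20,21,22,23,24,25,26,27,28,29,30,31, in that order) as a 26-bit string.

s1: b1⊕b3⊕b5⊕b7⊕b9⊕b11⊕b13⊕b15⊕b17⊕b19⊕b21⊕b23⊕b25⊕b27⊕b29⊕b31 = 1⊕1⊕0⊕1⊕1⊕1⊕1⊕1⊕0⊕0⊕1⊕0⊕1⊕0⊕0⊕0 = 1
s2: b2⊕b3⊕b6⊕b7⊕b10⊕b11⊕b14⊕b15⊕b18⊕b19⊕b22⊕b23⊕b26⊕b27⊕b30⊕b31 = 1⊕1⊕0⊕1⊕0⊕1⊕0⊕1⊕0⊕0⊕0⊕0⊕1⊕0⊕0⊕0 = 0
s4: b4⊕b5⊕b6⊕b7⊕b12⊕b13⊕b14⊕b15⊕b20⊕b21⊕b22⊕b23⊕b28⊕b29⊕b30⊕b31 = 0⊕0⊕0⊕1⊕1⊕1⊕0⊕1⊕1⊕1⊕0⊕0⊕0⊕0⊕0⊕0 = 0
s8: b8⊕b9⊕b10⊕b11⊕b12⊕b13⊕b14⊕b15⊕b24⊕b25⊕b26⊕b27⊕b28⊕b29⊕b30⊕b31 = 0⊕1⊕0⊕1⊕1⊕1⊕0⊕1⊕0⊕1⊕1⊕0⊕0⊕0⊕0⊕0 = 1
s16: b16⊕b17⊕b18⊕b19⊕b20⊕b21⊕b22⊕b23⊕b24⊕b25⊕b26⊕b27⊕b28⊕b29⊕b30⊕b31 = 1⊕0⊕0⊕0⊕1⊕1⊕0⊕0⊕0⊕1⊕1⊕0⊕0⊕0⊕0⊕0 = 1
Syndrome (s16...s1) = 11001 → position 25.
Flip bit 25: corrected codeword = 1110001010111011000110000100000
Data bits at positions 3,5,6,7,9,10,11,12,13,14,15,17,18,19,20,21,22,23,24,25,26,27,28,29,30,31: 10011011101000110000100000

10011011101000110000100000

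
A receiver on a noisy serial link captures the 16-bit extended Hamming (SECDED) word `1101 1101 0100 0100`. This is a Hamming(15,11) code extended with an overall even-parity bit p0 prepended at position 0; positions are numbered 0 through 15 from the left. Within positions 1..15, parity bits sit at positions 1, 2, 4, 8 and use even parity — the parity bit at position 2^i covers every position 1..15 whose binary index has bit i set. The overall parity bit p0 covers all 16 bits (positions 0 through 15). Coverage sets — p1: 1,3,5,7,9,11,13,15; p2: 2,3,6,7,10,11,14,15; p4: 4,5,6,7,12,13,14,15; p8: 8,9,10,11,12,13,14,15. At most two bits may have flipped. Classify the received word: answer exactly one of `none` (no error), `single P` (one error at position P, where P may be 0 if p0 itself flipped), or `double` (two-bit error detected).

none

s1: b1⊕b3⊕b5⊕b7⊕b9⊕b11⊕b13⊕b15 = 1⊕1⊕1⊕1⊕1⊕0⊕1⊕0 = 0
s2: b2⊕b3⊕b6⊕b7⊕b10⊕b11⊕b14⊕b15 = 0⊕1⊕0⊕1⊕0⊕0⊕0⊕0 = 0
s4: b4⊕b5⊕b6⊕b7⊕b12⊕b13⊕b14⊕b15 = 1⊕1⊕0⊕1⊕0⊕1⊕0⊕0 = 0
s8: b8⊕b9⊕b10⊕b11⊕b12⊕b13⊕b14⊕b15 = 0⊕1⊕0⊕0⊕0⊕1⊕0⊕0 = 0
Syndrome (s8...s1) = 0000 → position 0 (no error).
Overall parity (XOR of all 16 bits, including p0): 1⊕1⊕0⊕1⊕1⊕1⊕0⊕1⊕0⊕1⊕0⊕0⊕0⊕1⊕0⊕0 = 0
Overall=0, syndrome position=0 → no error.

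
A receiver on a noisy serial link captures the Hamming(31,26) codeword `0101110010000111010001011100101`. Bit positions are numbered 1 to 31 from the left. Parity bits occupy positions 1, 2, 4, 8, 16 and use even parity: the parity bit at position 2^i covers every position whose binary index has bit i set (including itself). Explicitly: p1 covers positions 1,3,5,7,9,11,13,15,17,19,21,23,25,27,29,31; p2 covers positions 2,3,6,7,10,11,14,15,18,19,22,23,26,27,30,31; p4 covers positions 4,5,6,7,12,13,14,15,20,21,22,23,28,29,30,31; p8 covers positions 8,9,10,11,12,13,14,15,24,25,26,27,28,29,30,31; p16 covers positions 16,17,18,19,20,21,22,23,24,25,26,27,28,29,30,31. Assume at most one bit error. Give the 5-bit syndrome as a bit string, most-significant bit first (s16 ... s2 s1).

s1: b1⊕b3⊕b5⊕b7⊕b9⊕b11⊕b13⊕b15⊕b17⊕b19⊕b21⊕b23⊕b25⊕b27⊕b29⊕b31 = 0⊕0⊕1⊕0⊕1⊕0⊕0⊕1⊕0⊕0⊕0⊕0⊕1⊕0⊕1⊕1 = 0
s2: b2⊕b3⊕b6⊕b7⊕b10⊕b11⊕b14⊕b15⊕b18⊕b19⊕b22⊕b23⊕b26⊕b27⊕b30⊕b31 = 1⊕0⊕1⊕0⊕0⊕0⊕1⊕1⊕1⊕0⊕1⊕0⊕1⊕0⊕0⊕1 = 0
s4: b4⊕b5⊕b6⊕b7⊕b12⊕b13⊕b14⊕b15⊕b20⊕b21⊕b22⊕b23⊕b28⊕b29⊕b30⊕b31 = 1⊕1⊕1⊕0⊕0⊕0⊕1⊕1⊕0⊕0⊕1⊕0⊕0⊕1⊕0⊕1 = 0
s8: b8⊕b9⊕b10⊕b11⊕b12⊕b13⊕b14⊕b15⊕b24⊕b25⊕b26⊕b27⊕b28⊕b29⊕b30⊕b31 = 0⊕1⊕0⊕0⊕0⊕0⊕1⊕1⊕1⊕1⊕1⊕0⊕0⊕1⊕0⊕1 = 0
s16: b16⊕b17⊕b18⊕b19⊕b20⊕b21⊕b22⊕b23⊕b24⊕b25⊕b26⊕b27⊕b28⊕b29⊕b30⊕b31 = 1⊕0⊕1⊕0⊕0⊕0⊕1⊕0⊕1⊕1⊕1⊕0⊕0⊕1⊕0⊕1 = 0
Syndrome (s16...s1) = 00000 → position 0 (no error).

00000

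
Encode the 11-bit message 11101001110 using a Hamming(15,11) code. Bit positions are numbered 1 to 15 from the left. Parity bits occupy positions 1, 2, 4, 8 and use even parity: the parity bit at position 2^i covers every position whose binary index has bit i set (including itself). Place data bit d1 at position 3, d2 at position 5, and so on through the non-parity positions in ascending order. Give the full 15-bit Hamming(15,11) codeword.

011111001001110

Place data bits at non-power-of-two positions: b3=1, b5=1, b6=1, b7=0, b9=1, b10=0, b11=0, b12=1, b13=1, b14=1, b15=0.
p1 = XOR of data positions {3,5,7,9,11,13,15} = 1⊕1⊕0⊕1⊕0⊕1⊕0 = 0
p2 = XOR of data positions {3,6,7,10,11,14,15} = 1⊕1⊕0⊕0⊕0⊕1⊕0 = 1
p4 = XOR of data positions {5,6,7,12,13,14,15} = 1⊕1⊕0⊕1⊕1⊕1⊕0 = 1
p8 = XOR of data positions {9,10,11,12,13,14,15} = 1⊕0⊕0⊕1⊕1⊕1⊕0 = 0
Codeword b1..b15 = 011111001001110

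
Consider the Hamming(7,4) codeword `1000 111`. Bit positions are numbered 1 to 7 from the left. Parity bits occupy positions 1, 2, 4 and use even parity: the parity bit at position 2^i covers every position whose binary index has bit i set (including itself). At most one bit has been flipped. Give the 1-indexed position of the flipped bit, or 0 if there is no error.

5

s1: b1⊕b3⊕b5⊕b7 = 1⊕0⊕1⊕1 = 1
s2: b2⊕b3⊕b6⊕b7 = 0⊕0⊕1⊕1 = 0
s4: b4⊕b5⊕b6⊕b7 = 0⊕1⊕1⊕1 = 1
Syndrome (s4...s1) = 101 → position 5.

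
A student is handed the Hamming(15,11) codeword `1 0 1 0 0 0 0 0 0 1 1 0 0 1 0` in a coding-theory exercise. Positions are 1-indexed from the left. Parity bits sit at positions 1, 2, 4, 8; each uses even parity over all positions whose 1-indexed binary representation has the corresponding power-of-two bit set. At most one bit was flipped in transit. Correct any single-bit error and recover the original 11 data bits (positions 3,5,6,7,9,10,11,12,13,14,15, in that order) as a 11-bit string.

s1: b1⊕b3⊕b5⊕b7⊕b9⊕b11⊕b13⊕b15 = 1⊕1⊕0⊕0⊕0⊕1⊕0⊕0 = 1
s2: b2⊕b3⊕b6⊕b7⊕b10⊕b11⊕b14⊕b15 = 0⊕1⊕0⊕0⊕1⊕1⊕1⊕0 = 0
s4: b4⊕b5⊕b6⊕b7⊕b12⊕b13⊕b14⊕b15 = 0⊕0⊕0⊕0⊕0⊕0⊕1⊕0 = 1
s8: b8⊕b9⊕b10⊕b11⊕b12⊕b13⊕b14⊕b15 = 0⊕0⊕1⊕1⊕0⊕0⊕1⊕0 = 1
Syndrome (s8...s1) = 1101 → position 13.
Flip bit 13: corrected codeword = 101000000110110
Data bits at positions 3,5,6,7,9,10,11,12,13,14,15: 10000110110

10000110110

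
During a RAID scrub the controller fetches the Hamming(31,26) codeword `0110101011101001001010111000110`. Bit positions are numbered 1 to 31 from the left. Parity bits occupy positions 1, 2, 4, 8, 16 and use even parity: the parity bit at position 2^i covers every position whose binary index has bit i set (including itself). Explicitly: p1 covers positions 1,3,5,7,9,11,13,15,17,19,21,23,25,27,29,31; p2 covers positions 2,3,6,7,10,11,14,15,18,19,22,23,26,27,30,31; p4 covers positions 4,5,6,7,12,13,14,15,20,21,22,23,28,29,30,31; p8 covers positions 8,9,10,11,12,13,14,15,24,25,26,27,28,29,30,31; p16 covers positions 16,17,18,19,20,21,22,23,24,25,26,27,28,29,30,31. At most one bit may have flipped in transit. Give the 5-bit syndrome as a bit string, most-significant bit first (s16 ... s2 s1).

s1: b1⊕b3⊕b5⊕b7⊕b9⊕b11⊕b13⊕b15⊕b17⊕b19⊕b21⊕b23⊕b25⊕b27⊕b29⊕b31 = 0⊕1⊕1⊕1⊕1⊕1⊕1⊕0⊕0⊕1⊕1⊕1⊕1⊕0⊕1⊕0 = 1
s2: b2⊕b3⊕b6⊕b7⊕b10⊕b11⊕b14⊕b15⊕b18⊕b19⊕b22⊕b23⊕b26⊕b27⊕b30⊕b31 = 1⊕1⊕0⊕1⊕1⊕1⊕0⊕0⊕0⊕1⊕0⊕1⊕0⊕0⊕1⊕0 = 0
s4: b4⊕b5⊕b6⊕b7⊕b12⊕b13⊕b14⊕b15⊕b20⊕b21⊕b22⊕b23⊕b28⊕b29⊕b30⊕b31 = 0⊕1⊕0⊕1⊕0⊕1⊕0⊕0⊕0⊕1⊕0⊕1⊕0⊕1⊕1⊕0 = 1
s8: b8⊕b9⊕b10⊕b11⊕b12⊕b13⊕b14⊕b15⊕b24⊕b25⊕b26⊕b27⊕b28⊕b29⊕b30⊕b31 = 0⊕1⊕1⊕1⊕0⊕1⊕0⊕0⊕1⊕1⊕0⊕0⊕0⊕1⊕1⊕0 = 0
s16: b16⊕b17⊕b18⊕b19⊕b20⊕b21⊕b22⊕b23⊕b24⊕b25⊕b26⊕b27⊕b28⊕b29⊕b30⊕b31 = 1⊕0⊕0⊕1⊕0⊕1⊕0⊕1⊕1⊕1⊕0⊕0⊕0⊕1⊕1⊕0 = 0
Syndrome (s16...s1) = 00101 → position 5.

00101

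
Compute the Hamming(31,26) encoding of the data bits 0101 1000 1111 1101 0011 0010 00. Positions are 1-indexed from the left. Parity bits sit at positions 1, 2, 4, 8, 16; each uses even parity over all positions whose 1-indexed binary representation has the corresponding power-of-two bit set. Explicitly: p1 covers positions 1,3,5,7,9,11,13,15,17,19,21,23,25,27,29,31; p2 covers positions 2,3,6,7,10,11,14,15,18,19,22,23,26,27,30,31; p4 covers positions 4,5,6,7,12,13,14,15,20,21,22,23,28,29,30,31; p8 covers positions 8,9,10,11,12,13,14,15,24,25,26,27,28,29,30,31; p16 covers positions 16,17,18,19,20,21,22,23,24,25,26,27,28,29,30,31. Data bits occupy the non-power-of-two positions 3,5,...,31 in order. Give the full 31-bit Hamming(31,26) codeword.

1101101110001111111010011001000

Place data bits at non-power-of-two positions: b3=0, b5=1, b6=0, b7=1, b9=1, b10=0, b11=0, b12=0, b13=1, b14=1, b15=1, b17=1, b18=1, b19=1, b20=0, b21=1, b22=0, b23=0, b24=1, b25=1, b26=0, b27=0, b28=1, b29=0, b30=0, b31=0.
p1 = XOR of data positions {3,5,7,9,11,13,15,17,19,21,23,25,27,29,31} = 0⊕1⊕1⊕1⊕0⊕1⊕1⊕1⊕1⊕1⊕0⊕1⊕0⊕0⊕0 = 1
p2 = XOR of data positions {3,6,7,10,11,14,15,18,19,22,23,26,27,30,31} = 0⊕0⊕1⊕0⊕0⊕1⊕1⊕1⊕1⊕0⊕0⊕0⊕0⊕0⊕0 = 1
p4 = XOR of data positions {5,6,7,12,13,14,15,20,21,22,23,28,29,30,31} = 1⊕0⊕1⊕0⊕1⊕1⊕1⊕0⊕1⊕0⊕0⊕1⊕0⊕0⊕0 = 1
p8 = XOR of data positions {9,10,11,12,13,14,15,24,25,26,27,28,29,30,31} = 1⊕0⊕0⊕0⊕1⊕1⊕1⊕1⊕1⊕0⊕0⊕1⊕0⊕0⊕0 = 1
p16 = XOR of data positions {17,18,19,20,21,22,23,24,25,26,27,28,29,30,31} = 1⊕1⊕1⊕0⊕1⊕0⊕0⊕1⊕1⊕0⊕0⊕1⊕0⊕0⊕0 = 1
Codeword b1..b31 = 1101101110001111111010011001000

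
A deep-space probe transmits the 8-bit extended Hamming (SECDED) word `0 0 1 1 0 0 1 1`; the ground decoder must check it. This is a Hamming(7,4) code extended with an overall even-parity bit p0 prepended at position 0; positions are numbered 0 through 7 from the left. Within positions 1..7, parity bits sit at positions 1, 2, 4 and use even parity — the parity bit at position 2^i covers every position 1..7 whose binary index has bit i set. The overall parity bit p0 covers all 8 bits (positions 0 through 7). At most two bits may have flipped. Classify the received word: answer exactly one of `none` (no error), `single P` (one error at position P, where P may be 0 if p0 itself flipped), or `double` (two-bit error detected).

none

s1: b1⊕b3⊕b5⊕b7 = 0⊕1⊕0⊕1 = 0
s2: b2⊕b3⊕b6⊕b7 = 1⊕1⊕1⊕1 = 0
s4: b4⊕b5⊕b6⊕b7 = 0⊕0⊕1⊕1 = 0
Syndrome (s4...s1) = 000 → position 0 (no error).
Overall parity (XOR of all 8 bits, including p0): 0⊕0⊕1⊕1⊕0⊕0⊕1⊕1 = 0
Overall=0, syndrome position=0 → no error.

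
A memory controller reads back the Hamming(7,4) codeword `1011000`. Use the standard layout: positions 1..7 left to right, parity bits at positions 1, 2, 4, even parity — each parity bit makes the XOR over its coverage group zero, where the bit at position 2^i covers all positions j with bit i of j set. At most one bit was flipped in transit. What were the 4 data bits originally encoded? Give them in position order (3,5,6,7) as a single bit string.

s1: b1⊕b3⊕b5⊕b7 = 1⊕1⊕0⊕0 = 0
s2: b2⊕b3⊕b6⊕b7 = 0⊕1⊕0⊕0 = 1
s4: b4⊕b5⊕b6⊕b7 = 1⊕0⊕0⊕0 = 1
Syndrome (s4...s1) = 110 → position 6.
Flip bit 6: corrected codeword = 1011010
Data bits at positions 3,5,6,7: 1010

1010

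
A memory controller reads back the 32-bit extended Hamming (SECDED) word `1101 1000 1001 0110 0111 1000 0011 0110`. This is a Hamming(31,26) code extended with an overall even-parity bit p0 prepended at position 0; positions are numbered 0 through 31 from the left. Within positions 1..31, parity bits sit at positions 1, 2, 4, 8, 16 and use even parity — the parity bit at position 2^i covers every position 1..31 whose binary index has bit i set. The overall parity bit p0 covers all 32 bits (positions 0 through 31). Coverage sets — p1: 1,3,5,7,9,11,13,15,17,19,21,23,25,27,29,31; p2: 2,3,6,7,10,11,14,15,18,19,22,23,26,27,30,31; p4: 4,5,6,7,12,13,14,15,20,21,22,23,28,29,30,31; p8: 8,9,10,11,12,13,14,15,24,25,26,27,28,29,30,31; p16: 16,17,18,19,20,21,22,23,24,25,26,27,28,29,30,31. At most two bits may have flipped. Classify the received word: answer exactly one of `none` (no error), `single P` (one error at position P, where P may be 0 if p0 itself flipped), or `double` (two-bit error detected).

s1: b1⊕b3⊕b5⊕b7⊕b9⊕b11⊕b13⊕b15⊕b17⊕b19⊕b21⊕b23⊕b25⊕b27⊕b29⊕b31 = 1⊕1⊕0⊕0⊕0⊕1⊕1⊕0⊕1⊕1⊕0⊕0⊕0⊕1⊕1⊕0 = 0
s2: b2⊕b3⊕b6⊕b7⊕b10⊕b11⊕b14⊕b15⊕b18⊕b19⊕b22⊕b23⊕b26⊕b27⊕b30⊕b31 = 0⊕1⊕0⊕0⊕0⊕1⊕1⊕0⊕1⊕1⊕0⊕0⊕1⊕1⊕1⊕0 = 0
s4: b4⊕b5⊕b6⊕b7⊕b12⊕b13⊕b14⊕b15⊕b20⊕b21⊕b22⊕b23⊕b28⊕b29⊕b30⊕b31 = 1⊕0⊕0⊕0⊕0⊕1⊕1⊕0⊕1⊕0⊕0⊕0⊕0⊕1⊕1⊕0 = 0
s8: b8⊕b9⊕b10⊕b11⊕b12⊕b13⊕b14⊕b15⊕b24⊕b25⊕b26⊕b27⊕b28⊕b29⊕b30⊕b31 = 1⊕0⊕0⊕1⊕0⊕1⊕1⊕0⊕0⊕0⊕1⊕1⊕0⊕1⊕1⊕0 = 0
s16: b16⊕b17⊕b18⊕b19⊕b20⊕b21⊕b22⊕b23⊕b24⊕b25⊕b26⊕b27⊕b28⊕b29⊕b30⊕b31 = 0⊕1⊕1⊕1⊕1⊕0⊕0⊕0⊕0⊕0⊕1⊕1⊕0⊕1⊕1⊕0 = 0
Syndrome (s16...s1) = 00000 → position 0 (no error).
Overall parity (XOR of all 32 bits, including p0): 1⊕1⊕0⊕1⊕1⊕0⊕0⊕0⊕1⊕0⊕0⊕1⊕0⊕1⊕1⊕0⊕0⊕1⊕1⊕1⊕1⊕0⊕0⊕0⊕0⊕0⊕1⊕1⊕0⊕1⊕1⊕0 = 0
Overall=0, syndrome position=0 → no error.

none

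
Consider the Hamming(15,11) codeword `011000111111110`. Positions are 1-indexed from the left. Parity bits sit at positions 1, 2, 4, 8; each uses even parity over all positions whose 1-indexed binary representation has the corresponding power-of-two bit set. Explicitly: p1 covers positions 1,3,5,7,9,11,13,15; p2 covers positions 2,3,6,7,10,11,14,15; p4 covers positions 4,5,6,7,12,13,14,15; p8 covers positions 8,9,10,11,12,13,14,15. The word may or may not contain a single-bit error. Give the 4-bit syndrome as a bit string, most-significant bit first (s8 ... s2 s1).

s1: b1⊕b3⊕b5⊕b7⊕b9⊕b11⊕b13⊕b15 = 0⊕1⊕0⊕1⊕1⊕1⊕1⊕0 = 1
s2: b2⊕b3⊕b6⊕b7⊕b10⊕b11⊕b14⊕b15 = 1⊕1⊕0⊕1⊕1⊕1⊕1⊕0 = 0
s4: b4⊕b5⊕b6⊕b7⊕b12⊕b13⊕b14⊕b15 = 0⊕0⊕0⊕1⊕1⊕1⊕1⊕0 = 0
s8: b8⊕b9⊕b10⊕b11⊕b12⊕b13⊕b14⊕b15 = 1⊕1⊕1⊕1⊕1⊕1⊕1⊕0 = 1
Syndrome (s8...s1) = 1001 → position 9.

1001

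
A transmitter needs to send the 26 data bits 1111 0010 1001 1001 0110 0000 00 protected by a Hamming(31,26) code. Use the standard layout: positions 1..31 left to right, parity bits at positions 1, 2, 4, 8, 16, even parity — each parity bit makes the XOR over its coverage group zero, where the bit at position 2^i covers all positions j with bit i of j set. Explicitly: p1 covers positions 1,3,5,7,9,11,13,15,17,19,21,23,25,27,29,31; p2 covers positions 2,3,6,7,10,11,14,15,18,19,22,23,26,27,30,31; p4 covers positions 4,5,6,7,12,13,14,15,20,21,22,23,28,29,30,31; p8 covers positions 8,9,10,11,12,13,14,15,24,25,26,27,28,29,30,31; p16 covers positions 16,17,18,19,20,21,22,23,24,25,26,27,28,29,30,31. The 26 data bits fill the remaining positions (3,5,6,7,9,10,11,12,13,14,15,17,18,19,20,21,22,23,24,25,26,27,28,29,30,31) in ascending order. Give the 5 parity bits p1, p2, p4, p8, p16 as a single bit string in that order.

00011

Place data bits at non-power-of-two positions: b3=1, b5=1, b6=1, b7=1, b9=0, b10=0, b11=1, b12=0, b13=1, b14=0, b15=0, b17=1, b18=1, b19=0, b20=0, b21=1, b22=0, b23=1, b24=1, b25=0, b26=0, b27=0, b28=0, b29=0, b30=0, b31=0.
p1 = XOR of data positions {3,5,7,9,11,13,15,17,19,21,23,25,27,29,31} = 1⊕1⊕1⊕0⊕1⊕1⊕0⊕1⊕0⊕1⊕1⊕0⊕0⊕0⊕0 = 0
p2 = XOR of data positions {3,6,7,10,11,14,15,18,19,22,23,26,27,30,31} = 1⊕1⊕1⊕0⊕1⊕0⊕0⊕1⊕0⊕0⊕1⊕0⊕0⊕0⊕0 = 0
p4 = XOR of data positions {5,6,7,12,13,14,15,20,21,22,23,28,29,30,31} = 1⊕1⊕1⊕0⊕1⊕0⊕0⊕0⊕1⊕0⊕1⊕0⊕0⊕0⊕0 = 0
p8 = XOR of data positions {9,10,11,12,13,14,15,24,25,26,27,28,29,30,31} = 0⊕0⊕1⊕0⊕1⊕0⊕0⊕1⊕0⊕0⊕0⊕0⊕0⊕0⊕0 = 1
p16 = XOR of data positions {17,18,19,20,21,22,23,24,25,26,27,28,29,30,31} = 1⊕1⊕0⊕0⊕1⊕0⊕1⊕1⊕0⊕0⊕0⊕0⊕0⊕0⊕0 = 1
Parity bits p1,p2,p4,p8,p16 = 00011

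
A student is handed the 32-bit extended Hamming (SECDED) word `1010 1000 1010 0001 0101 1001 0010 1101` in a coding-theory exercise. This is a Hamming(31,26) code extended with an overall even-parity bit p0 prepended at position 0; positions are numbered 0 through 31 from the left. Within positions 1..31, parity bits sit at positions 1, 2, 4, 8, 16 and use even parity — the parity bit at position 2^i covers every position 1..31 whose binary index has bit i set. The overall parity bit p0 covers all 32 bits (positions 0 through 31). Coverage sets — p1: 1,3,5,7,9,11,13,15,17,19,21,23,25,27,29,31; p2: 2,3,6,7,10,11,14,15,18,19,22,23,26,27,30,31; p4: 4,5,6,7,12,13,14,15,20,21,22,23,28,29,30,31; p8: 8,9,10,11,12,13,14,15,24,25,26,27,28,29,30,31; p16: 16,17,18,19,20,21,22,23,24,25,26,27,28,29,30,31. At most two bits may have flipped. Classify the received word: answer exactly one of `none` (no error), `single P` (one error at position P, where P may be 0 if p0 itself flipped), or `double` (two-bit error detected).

double

s1: b1⊕b3⊕b5⊕b7⊕b9⊕b11⊕b13⊕b15⊕b17⊕b19⊕b21⊕b23⊕b25⊕b27⊕b29⊕b31 = 0⊕0⊕0⊕0⊕0⊕0⊕0⊕1⊕1⊕1⊕0⊕1⊕0⊕0⊕1⊕1 = 0
s2: b2⊕b3⊕b6⊕b7⊕b10⊕b11⊕b14⊕b15⊕b18⊕b19⊕b22⊕b23⊕b26⊕b27⊕b30⊕b31 = 1⊕0⊕0⊕0⊕1⊕0⊕0⊕1⊕0⊕1⊕0⊕1⊕1⊕0⊕0⊕1 = 1
s4: b4⊕b5⊕b6⊕b7⊕b12⊕b13⊕b14⊕b15⊕b20⊕b21⊕b22⊕b23⊕b28⊕b29⊕b30⊕b31 = 1⊕0⊕0⊕0⊕0⊕0⊕0⊕1⊕1⊕0⊕0⊕1⊕1⊕1⊕0⊕1 = 1
s8: b8⊕b9⊕b10⊕b11⊕b12⊕b13⊕b14⊕b15⊕b24⊕b25⊕b26⊕b27⊕b28⊕b29⊕b30⊕b31 = 1⊕0⊕1⊕0⊕0⊕0⊕0⊕1⊕0⊕0⊕1⊕0⊕1⊕1⊕0⊕1 = 1
s16: b16⊕b17⊕b18⊕b19⊕b20⊕b21⊕b22⊕b23⊕b24⊕b25⊕b26⊕b27⊕b28⊕b29⊕b30⊕b31 = 0⊕1⊕0⊕1⊕1⊕0⊕0⊕1⊕0⊕0⊕1⊕0⊕1⊕1⊕0⊕1 = 0
Syndrome (s16...s1) = 01110 → position 14.
Overall parity (XOR of all 32 bits, including p0): 1⊕0⊕1⊕0⊕1⊕0⊕0⊕0⊕1⊕0⊕1⊕0⊕0⊕0⊕0⊕1⊕0⊕1⊕0⊕1⊕1⊕0⊕0⊕1⊕0⊕0⊕1⊕0⊕1⊕1⊕0⊕1 = 0
Overall=0, syndrome position=14 → double-bit error detected (uncorrectable).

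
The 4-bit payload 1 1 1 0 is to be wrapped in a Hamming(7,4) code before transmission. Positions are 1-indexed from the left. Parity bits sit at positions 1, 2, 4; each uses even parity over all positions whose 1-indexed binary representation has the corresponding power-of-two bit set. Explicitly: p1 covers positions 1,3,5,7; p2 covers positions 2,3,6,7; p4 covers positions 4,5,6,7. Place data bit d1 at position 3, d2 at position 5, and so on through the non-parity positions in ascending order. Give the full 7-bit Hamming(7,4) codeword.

Place data bits at non-power-of-two positions: b3=1, b5=1, b6=1, b7=0.
p1 = XOR of data positions {3,5,7} = 1⊕1⊕0 = 0
p2 = XOR of data positions {3,6,7} = 1⊕1⊕0 = 0
p4 = XOR of data positions {5,6,7} = 1⊕1⊕0 = 0
Codeword b1..b7 = 0010110

0010110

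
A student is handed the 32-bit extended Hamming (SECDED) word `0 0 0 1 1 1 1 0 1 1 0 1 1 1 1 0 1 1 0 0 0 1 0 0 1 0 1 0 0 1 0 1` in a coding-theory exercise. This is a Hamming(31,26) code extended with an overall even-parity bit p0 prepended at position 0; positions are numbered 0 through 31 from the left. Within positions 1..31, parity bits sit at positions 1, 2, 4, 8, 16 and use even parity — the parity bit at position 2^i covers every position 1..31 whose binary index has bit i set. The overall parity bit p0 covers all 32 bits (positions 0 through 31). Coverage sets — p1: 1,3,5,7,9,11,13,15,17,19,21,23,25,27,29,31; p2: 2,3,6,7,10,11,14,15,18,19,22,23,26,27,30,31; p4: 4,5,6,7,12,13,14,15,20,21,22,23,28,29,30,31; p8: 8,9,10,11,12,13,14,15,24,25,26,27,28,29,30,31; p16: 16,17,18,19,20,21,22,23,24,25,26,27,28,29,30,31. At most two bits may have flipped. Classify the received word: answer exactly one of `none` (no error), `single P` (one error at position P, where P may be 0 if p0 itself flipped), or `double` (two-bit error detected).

single 21

s1: b1⊕b3⊕b5⊕b7⊕b9⊕b11⊕b13⊕b15⊕b17⊕b19⊕b21⊕b23⊕b25⊕b27⊕b29⊕b31 = 0⊕1⊕1⊕0⊕1⊕1⊕1⊕0⊕1⊕0⊕1⊕0⊕0⊕0⊕1⊕1 = 1
s2: b2⊕b3⊕b6⊕b7⊕b10⊕b11⊕b14⊕b15⊕b18⊕b19⊕b22⊕b23⊕b26⊕b27⊕b30⊕b31 = 0⊕1⊕1⊕0⊕0⊕1⊕1⊕0⊕0⊕0⊕0⊕0⊕1⊕0⊕0⊕1 = 0
s4: b4⊕b5⊕b6⊕b7⊕b12⊕b13⊕b14⊕b15⊕b20⊕b21⊕b22⊕b23⊕b28⊕b29⊕b30⊕b31 = 1⊕1⊕1⊕0⊕1⊕1⊕1⊕0⊕0⊕1⊕0⊕0⊕0⊕1⊕0⊕1 = 1
s8: b8⊕b9⊕b10⊕b11⊕b12⊕b13⊕b14⊕b15⊕b24⊕b25⊕b26⊕b27⊕b28⊕b29⊕b30⊕b31 = 1⊕1⊕0⊕1⊕1⊕1⊕1⊕0⊕1⊕0⊕1⊕0⊕0⊕1⊕0⊕1 = 0
s16: b16⊕b17⊕b18⊕b19⊕b20⊕b21⊕b22⊕b23⊕b24⊕b25⊕b26⊕b27⊕b28⊕b29⊕b30⊕b31 = 1⊕1⊕0⊕0⊕0⊕1⊕0⊕0⊕1⊕0⊕1⊕0⊕0⊕1⊕0⊕1 = 1
Syndrome (s16...s1) = 10101 → position 21.
Overall parity (XOR of all 32 bits, including p0): 0⊕0⊕0⊕1⊕1⊕1⊕1⊕0⊕1⊕1⊕0⊕1⊕1⊕1⊕1⊕0⊕1⊕1⊕0⊕0⊕0⊕1⊕0⊕0⊕1⊕0⊕1⊕0⊕0⊕1⊕0⊕1 = 1
Overall=1, syndrome position=21 → single-bit error at position 21.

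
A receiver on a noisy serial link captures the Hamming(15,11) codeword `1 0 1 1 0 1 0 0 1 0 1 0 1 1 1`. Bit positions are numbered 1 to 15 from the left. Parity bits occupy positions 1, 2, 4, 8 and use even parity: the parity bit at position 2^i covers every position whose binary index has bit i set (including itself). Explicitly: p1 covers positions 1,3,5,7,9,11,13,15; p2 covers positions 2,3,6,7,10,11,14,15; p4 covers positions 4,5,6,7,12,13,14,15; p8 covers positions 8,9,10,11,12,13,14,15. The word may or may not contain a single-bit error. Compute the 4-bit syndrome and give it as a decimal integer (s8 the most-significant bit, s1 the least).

14

s1: b1⊕b3⊕b5⊕b7⊕b9⊕b11⊕b13⊕b15 = 1⊕1⊕0⊕0⊕1⊕1⊕1⊕1 = 0
s2: b2⊕b3⊕b6⊕b7⊕b10⊕b11⊕b14⊕b15 = 0⊕1⊕1⊕0⊕0⊕1⊕1⊕1 = 1
s4: b4⊕b5⊕b6⊕b7⊕b12⊕b13⊕b14⊕b15 = 1⊕0⊕1⊕0⊕0⊕1⊕1⊕1 = 1
s8: b8⊕b9⊕b10⊕b11⊕b12⊕b13⊕b14⊕b15 = 0⊕1⊕0⊕1⊕0⊕1⊕1⊕1 = 1
Syndrome (s8...s1) = 1110 → position 14.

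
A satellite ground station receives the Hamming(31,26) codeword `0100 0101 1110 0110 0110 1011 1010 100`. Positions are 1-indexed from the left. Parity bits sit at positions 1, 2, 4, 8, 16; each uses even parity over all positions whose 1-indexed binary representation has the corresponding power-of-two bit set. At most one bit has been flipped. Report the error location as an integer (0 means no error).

1

s1: b1⊕b3⊕b5⊕b7⊕b9⊕b11⊕b13⊕b15⊕b17⊕b19⊕b21⊕b23⊕b25⊕b27⊕b29⊕b31 = 0⊕0⊕0⊕0⊕1⊕1⊕0⊕1⊕0⊕1⊕1⊕1⊕1⊕1⊕1⊕0 = 1
s2: b2⊕b3⊕b6⊕b7⊕b10⊕b11⊕b14⊕b15⊕b18⊕b19⊕b22⊕b23⊕b26⊕b27⊕b30⊕b31 = 1⊕0⊕1⊕0⊕1⊕1⊕1⊕1⊕1⊕1⊕0⊕1⊕0⊕1⊕0⊕0 = 0
s4: b4⊕b5⊕b6⊕b7⊕b12⊕b13⊕b14⊕b15⊕b20⊕b21⊕b22⊕b23⊕b28⊕b29⊕b30⊕b31 = 0⊕0⊕1⊕0⊕0⊕0⊕1⊕1⊕0⊕1⊕0⊕1⊕0⊕1⊕0⊕0 = 0
s8: b8⊕b9⊕b10⊕b11⊕b12⊕b13⊕b14⊕b15⊕b24⊕b25⊕b26⊕b27⊕b28⊕b29⊕b30⊕b31 = 1⊕1⊕1⊕1⊕0⊕0⊕1⊕1⊕1⊕1⊕0⊕1⊕0⊕1⊕0⊕0 = 0
s16: b16⊕b17⊕b18⊕b19⊕b20⊕b21⊕b22⊕b23⊕b24⊕b25⊕b26⊕b27⊕b28⊕b29⊕b30⊕b31 = 0⊕0⊕1⊕1⊕0⊕1⊕0⊕1⊕1⊕1⊕0⊕1⊕0⊕1⊕0⊕0 = 0
Syndrome (s16...s1) = 00001 → position 1.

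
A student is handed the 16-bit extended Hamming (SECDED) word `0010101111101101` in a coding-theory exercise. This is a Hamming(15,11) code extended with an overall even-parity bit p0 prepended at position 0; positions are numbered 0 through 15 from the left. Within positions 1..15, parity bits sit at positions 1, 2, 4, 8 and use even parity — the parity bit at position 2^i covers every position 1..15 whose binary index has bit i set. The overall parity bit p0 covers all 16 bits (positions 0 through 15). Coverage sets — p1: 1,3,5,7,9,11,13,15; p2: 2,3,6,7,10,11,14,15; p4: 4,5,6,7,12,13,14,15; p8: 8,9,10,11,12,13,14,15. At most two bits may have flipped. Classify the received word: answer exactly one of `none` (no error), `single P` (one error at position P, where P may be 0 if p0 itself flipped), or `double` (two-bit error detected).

s1: b1⊕b3⊕b5⊕b7⊕b9⊕b11⊕b13⊕b15 = 0⊕0⊕0⊕1⊕1⊕0⊕1⊕1 = 0
s2: b2⊕b3⊕b6⊕b7⊕b10⊕b11⊕b14⊕b15 = 1⊕0⊕1⊕1⊕1⊕0⊕0⊕1 = 1
s4: b4⊕b5⊕b6⊕b7⊕b12⊕b13⊕b14⊕b15 = 1⊕0⊕1⊕1⊕1⊕1⊕0⊕1 = 0
s8: b8⊕b9⊕b10⊕b11⊕b12⊕b13⊕b14⊕b15 = 1⊕1⊕1⊕0⊕1⊕1⊕0⊕1 = 0
Syndrome (s8...s1) = 0010 → position 2.
Overall parity (XOR of all 16 bits, including p0): 0⊕0⊕1⊕0⊕1⊕0⊕1⊕1⊕1⊕1⊕1⊕0⊕1⊕1⊕0⊕1 = 0
Overall=0, syndrome position=2 → double-bit error detected (uncorrectable).

double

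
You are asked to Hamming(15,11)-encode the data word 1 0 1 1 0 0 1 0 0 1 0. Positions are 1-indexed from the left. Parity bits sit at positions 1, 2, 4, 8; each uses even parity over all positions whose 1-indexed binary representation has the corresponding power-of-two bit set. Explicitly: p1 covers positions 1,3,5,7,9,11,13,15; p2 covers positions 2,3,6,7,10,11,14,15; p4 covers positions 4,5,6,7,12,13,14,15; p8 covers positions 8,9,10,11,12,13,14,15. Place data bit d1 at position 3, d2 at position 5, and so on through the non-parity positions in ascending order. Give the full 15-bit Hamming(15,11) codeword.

111101100010010

Place data bits at non-power-of-two positions: b3=1, b5=0, b6=1, b7=1, b9=0, b10=0, b11=1, b12=0, b13=0, b14=1, b15=0.
p1 = XOR of data positions {3,5,7,9,11,13,15} = 1⊕0⊕1⊕0⊕1⊕0⊕0 = 1
p2 = XOR of data positions {3,6,7,10,11,14,15} = 1⊕1⊕1⊕0⊕1⊕1⊕0 = 1
p4 = XOR of data positions {5,6,7,12,13,14,15} = 0⊕1⊕1⊕0⊕0⊕1⊕0 = 1
p8 = XOR of data positions {9,10,11,12,13,14,15} = 0⊕0⊕1⊕0⊕0⊕1⊕0 = 0
Codeword b1..b15 = 111101100010010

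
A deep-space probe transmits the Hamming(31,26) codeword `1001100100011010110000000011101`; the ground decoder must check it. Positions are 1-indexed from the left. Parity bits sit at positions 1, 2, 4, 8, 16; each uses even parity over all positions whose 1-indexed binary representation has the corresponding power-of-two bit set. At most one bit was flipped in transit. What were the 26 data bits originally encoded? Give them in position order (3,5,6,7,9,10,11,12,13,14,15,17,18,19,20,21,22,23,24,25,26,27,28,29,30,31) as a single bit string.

01000001101110000000011101

s1: b1⊕b3⊕b5⊕b7⊕b9⊕b11⊕b13⊕b15⊕b17⊕b19⊕b21⊕b23⊕b25⊕b27⊕b29⊕b31 = 1⊕0⊕1⊕0⊕0⊕0⊕1⊕1⊕1⊕0⊕0⊕0⊕0⊕1⊕1⊕1 = 0
s2: b2⊕b3⊕b6⊕b7⊕b10⊕b11⊕b14⊕b15⊕b18⊕b19⊕b22⊕b23⊕b26⊕b27⊕b30⊕b31 = 0⊕0⊕0⊕0⊕0⊕0⊕0⊕1⊕1⊕0⊕0⊕0⊕0⊕1⊕0⊕1 = 0
s4: b4⊕b5⊕b6⊕b7⊕b12⊕b13⊕b14⊕b15⊕b20⊕b21⊕b22⊕b23⊕b28⊕b29⊕b30⊕b31 = 1⊕1⊕0⊕0⊕1⊕1⊕0⊕1⊕0⊕0⊕0⊕0⊕1⊕1⊕0⊕1 = 0
s8: b8⊕b9⊕b10⊕b11⊕b12⊕b13⊕b14⊕b15⊕b24⊕b25⊕b26⊕b27⊕b28⊕b29⊕b30⊕b31 = 1⊕0⊕0⊕0⊕1⊕1⊕0⊕1⊕0⊕0⊕0⊕1⊕1⊕1⊕0⊕1 = 0
s16: b16⊕b17⊕b18⊕b19⊕b20⊕b21⊕b22⊕b23⊕b24⊕b25⊕b26⊕b27⊕b28⊕b29⊕b30⊕b31 = 0⊕1⊕1⊕0⊕0⊕0⊕0⊕0⊕0⊕0⊕0⊕1⊕1⊕1⊕0⊕1 = 0
Syndrome (s16...s1) = 00000 → position 0 (no error).
No correction needed.
Data bits at positions 3,5,6,7,9,10,11,12,13,14,15,17,18,19,20,21,22,23,24,25,26,27,28,29,30,31: 01000001101110000000011101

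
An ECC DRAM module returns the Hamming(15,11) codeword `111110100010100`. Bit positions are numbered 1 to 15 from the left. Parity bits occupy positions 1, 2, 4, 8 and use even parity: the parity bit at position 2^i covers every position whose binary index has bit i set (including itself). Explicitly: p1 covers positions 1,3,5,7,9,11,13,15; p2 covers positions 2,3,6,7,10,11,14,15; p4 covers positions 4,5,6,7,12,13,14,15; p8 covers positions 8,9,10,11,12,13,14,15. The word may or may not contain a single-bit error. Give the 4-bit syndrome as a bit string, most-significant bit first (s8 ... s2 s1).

0000

s1: b1⊕b3⊕b5⊕b7⊕b9⊕b11⊕b13⊕b15 = 1⊕1⊕1⊕1⊕0⊕1⊕1⊕0 = 0
s2: b2⊕b3⊕b6⊕b7⊕b10⊕b11⊕b14⊕b15 = 1⊕1⊕0⊕1⊕0⊕1⊕0⊕0 = 0
s4: b4⊕b5⊕b6⊕b7⊕b12⊕b13⊕b14⊕b15 = 1⊕1⊕0⊕1⊕0⊕1⊕0⊕0 = 0
s8: b8⊕b9⊕b10⊕b11⊕b12⊕b13⊕b14⊕b15 = 0⊕0⊕0⊕1⊕0⊕1⊕0⊕0 = 0
Syndrome (s8...s1) = 0000 → position 0 (no error).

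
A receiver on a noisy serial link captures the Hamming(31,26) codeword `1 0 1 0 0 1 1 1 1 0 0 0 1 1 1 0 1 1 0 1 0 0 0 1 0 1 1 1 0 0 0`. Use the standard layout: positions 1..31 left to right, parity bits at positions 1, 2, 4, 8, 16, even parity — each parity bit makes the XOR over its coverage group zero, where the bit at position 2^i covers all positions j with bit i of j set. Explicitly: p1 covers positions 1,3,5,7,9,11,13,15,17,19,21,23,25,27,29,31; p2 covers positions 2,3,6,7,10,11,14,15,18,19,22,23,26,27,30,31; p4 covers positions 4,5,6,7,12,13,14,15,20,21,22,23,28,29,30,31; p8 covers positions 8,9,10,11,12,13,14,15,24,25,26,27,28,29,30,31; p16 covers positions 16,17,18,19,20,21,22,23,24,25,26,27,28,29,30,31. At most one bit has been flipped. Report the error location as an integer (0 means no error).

s1: b1⊕b3⊕b5⊕b7⊕b9⊕b11⊕b13⊕b15⊕b17⊕b19⊕b21⊕b23⊕b25⊕b27⊕b29⊕b31 = 1⊕1⊕0⊕1⊕1⊕0⊕1⊕1⊕1⊕0⊕0⊕0⊕0⊕1⊕0⊕0 = 0
s2: b2⊕b3⊕b6⊕b7⊕b10⊕b11⊕b14⊕b15⊕b18⊕b19⊕b22⊕b23⊕b26⊕b27⊕b30⊕b31 = 0⊕1⊕1⊕1⊕0⊕0⊕1⊕1⊕1⊕0⊕0⊕0⊕1⊕1⊕0⊕0 = 0
s4: b4⊕b5⊕b6⊕b7⊕b12⊕b13⊕b14⊕b15⊕b20⊕b21⊕b22⊕b23⊕b28⊕b29⊕b30⊕b31 = 0⊕0⊕1⊕1⊕0⊕1⊕1⊕1⊕1⊕0⊕0⊕0⊕1⊕0⊕0⊕0 = 1
s8: b8⊕b9⊕b10⊕b11⊕b12⊕b13⊕b14⊕b15⊕b24⊕b25⊕b26⊕b27⊕b28⊕b29⊕b30⊕b31 = 1⊕1⊕0⊕0⊕0⊕1⊕1⊕1⊕1⊕0⊕1⊕1⊕1⊕0⊕0⊕0 = 1
s16: b16⊕b17⊕b18⊕b19⊕b20⊕b21⊕b22⊕b23⊕b24⊕b25⊕b26⊕b27⊕b28⊕b29⊕b30⊕b31 = 0⊕1⊕1⊕0⊕1⊕0⊕0⊕0⊕1⊕0⊕1⊕1⊕1⊕0⊕0⊕0 = 1
Syndrome (s16...s1) = 11100 → position 28.

28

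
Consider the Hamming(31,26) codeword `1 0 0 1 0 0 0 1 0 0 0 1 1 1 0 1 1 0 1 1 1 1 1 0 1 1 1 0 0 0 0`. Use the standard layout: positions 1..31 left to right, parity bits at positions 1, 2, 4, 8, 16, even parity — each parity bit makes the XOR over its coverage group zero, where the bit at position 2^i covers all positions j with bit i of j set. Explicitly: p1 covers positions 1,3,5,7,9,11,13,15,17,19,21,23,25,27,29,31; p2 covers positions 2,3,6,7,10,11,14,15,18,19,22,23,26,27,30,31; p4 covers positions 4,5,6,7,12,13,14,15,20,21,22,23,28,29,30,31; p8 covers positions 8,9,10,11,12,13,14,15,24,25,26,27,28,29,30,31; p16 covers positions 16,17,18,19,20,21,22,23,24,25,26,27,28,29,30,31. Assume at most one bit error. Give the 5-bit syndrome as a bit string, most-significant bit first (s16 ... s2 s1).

s1: b1⊕b3⊕b5⊕b7⊕b9⊕b11⊕b13⊕b15⊕b17⊕b19⊕b21⊕b23⊕b25⊕b27⊕b29⊕b31 = 1⊕0⊕0⊕0⊕0⊕0⊕1⊕0⊕1⊕1⊕1⊕1⊕1⊕1⊕0⊕0 = 0
s2: b2⊕b3⊕b6⊕b7⊕b10⊕b11⊕b14⊕b15⊕b18⊕b19⊕b22⊕b23⊕b26⊕b27⊕b30⊕b31 = 0⊕0⊕0⊕0⊕0⊕0⊕1⊕0⊕0⊕1⊕1⊕1⊕1⊕1⊕0⊕0 = 0
s4: b4⊕b5⊕b6⊕b7⊕b12⊕b13⊕b14⊕b15⊕b20⊕b21⊕b22⊕b23⊕b28⊕b29⊕b30⊕b31 = 1⊕0⊕0⊕0⊕1⊕1⊕1⊕0⊕1⊕1⊕1⊕1⊕0⊕0⊕0⊕0 = 0
s8: b8⊕b9⊕b10⊕b11⊕b12⊕b13⊕b14⊕b15⊕b24⊕b25⊕b26⊕b27⊕b28⊕b29⊕b30⊕b31 = 1⊕0⊕0⊕0⊕1⊕1⊕1⊕0⊕0⊕1⊕1⊕1⊕0⊕0⊕0⊕0 = 1
s16: b16⊕b17⊕b18⊕b19⊕b20⊕b21⊕b22⊕b23⊕b24⊕b25⊕b26⊕b27⊕b28⊕b29⊕b30⊕b31 = 1⊕1⊕0⊕1⊕1⊕1⊕1⊕1⊕0⊕1⊕1⊕1⊕0⊕0⊕0⊕0 = 0
Syndrome (s16...s1) = 01000 → position 8.

01000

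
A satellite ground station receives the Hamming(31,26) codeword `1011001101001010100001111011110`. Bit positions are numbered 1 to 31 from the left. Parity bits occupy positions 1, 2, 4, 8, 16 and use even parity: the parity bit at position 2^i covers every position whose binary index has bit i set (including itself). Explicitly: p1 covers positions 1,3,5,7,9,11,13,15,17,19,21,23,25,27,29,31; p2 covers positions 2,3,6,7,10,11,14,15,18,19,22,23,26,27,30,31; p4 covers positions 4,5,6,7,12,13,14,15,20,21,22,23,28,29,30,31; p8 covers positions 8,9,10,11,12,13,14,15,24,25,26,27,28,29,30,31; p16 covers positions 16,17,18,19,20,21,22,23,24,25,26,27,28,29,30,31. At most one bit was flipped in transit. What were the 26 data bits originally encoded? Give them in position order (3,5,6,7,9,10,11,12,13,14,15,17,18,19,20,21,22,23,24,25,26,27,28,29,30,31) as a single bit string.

s1: b1⊕b3⊕b5⊕b7⊕b9⊕b11⊕b13⊕b15⊕b17⊕b19⊕b21⊕b23⊕b25⊕b27⊕b29⊕b31 = 1⊕1⊕0⊕1⊕0⊕0⊕1⊕1⊕1⊕0⊕0⊕1⊕1⊕1⊕1⊕0 = 0
s2: b2⊕b3⊕b6⊕b7⊕b10⊕b11⊕b14⊕b15⊕b18⊕b19⊕b22⊕b23⊕b26⊕b27⊕b30⊕b31 = 0⊕1⊕0⊕1⊕1⊕0⊕0⊕1⊕0⊕0⊕1⊕1⊕0⊕1⊕1⊕0 = 0
s4: b4⊕b5⊕b6⊕b7⊕b12⊕b13⊕b14⊕b15⊕b20⊕b21⊕b22⊕b23⊕b28⊕b29⊕b30⊕b31 = 1⊕0⊕0⊕1⊕0⊕1⊕0⊕1⊕0⊕0⊕1⊕1⊕1⊕1⊕1⊕0 = 1
s8: b8⊕b9⊕b10⊕b11⊕b12⊕b13⊕b14⊕b15⊕b24⊕b25⊕b26⊕b27⊕b28⊕b29⊕b30⊕b31 = 1⊕0⊕1⊕0⊕0⊕1⊕0⊕1⊕1⊕1⊕0⊕1⊕1⊕1⊕1⊕0 = 0
s16: b16⊕b17⊕b18⊕b19⊕b20⊕b21⊕b22⊕b23⊕b24⊕b25⊕b26⊕b27⊕b28⊕b29⊕b30⊕b31 = 0⊕1⊕0⊕0⊕0⊕0⊕1⊕1⊕1⊕1⊕0⊕1⊕1⊕1⊕1⊕0 = 1
Syndrome (s16...s1) = 10100 → position 20.
Flip bit 20: corrected codeword = 1011001101001010100101111011110
Data bits at positions 3,5,6,7,9,10,11,12,13,14,15,17,18,19,20,21,22,23,24,25,26,27,28,29,30,31: 10010100101100101111011110

10010100101100101111011110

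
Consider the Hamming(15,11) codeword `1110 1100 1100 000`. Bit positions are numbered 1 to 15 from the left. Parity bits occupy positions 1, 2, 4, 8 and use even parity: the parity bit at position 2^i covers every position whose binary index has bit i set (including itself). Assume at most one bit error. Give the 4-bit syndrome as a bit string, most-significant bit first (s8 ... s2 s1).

0000

s1: b1⊕b3⊕b5⊕b7⊕b9⊕b11⊕b13⊕b15 = 1⊕1⊕1⊕0⊕1⊕0⊕0⊕0 = 0
s2: b2⊕b3⊕b6⊕b7⊕b10⊕b11⊕b14⊕b15 = 1⊕1⊕1⊕0⊕1⊕0⊕0⊕0 = 0
s4: b4⊕b5⊕b6⊕b7⊕b12⊕b13⊕b14⊕b15 = 0⊕1⊕1⊕0⊕0⊕0⊕0⊕0 = 0
s8: b8⊕b9⊕b10⊕b11⊕b12⊕b13⊕b14⊕b15 = 0⊕1⊕1⊕0⊕0⊕0⊕0⊕0 = 0
Syndrome (s8...s1) = 0000 → position 0 (no error).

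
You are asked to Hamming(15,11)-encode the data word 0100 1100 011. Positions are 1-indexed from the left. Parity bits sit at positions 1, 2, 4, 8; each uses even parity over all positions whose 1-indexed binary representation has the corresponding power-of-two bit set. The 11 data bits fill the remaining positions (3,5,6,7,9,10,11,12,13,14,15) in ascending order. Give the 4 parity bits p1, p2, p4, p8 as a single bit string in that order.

1110

Place data bits at non-power-of-two positions: b3=0, b5=1, b6=0, b7=0, b9=1, b10=1, b11=0, b12=0, b13=0, b14=1, b15=1.
p1 = XOR of data positions {3,5,7,9,11,13,15} = 0⊕1⊕0⊕1⊕0⊕0⊕1 = 1
p2 = XOR of data positions {3,6,7,10,11,14,15} = 0⊕0⊕0⊕1⊕0⊕1⊕1 = 1
p4 = XOR of data positions {5,6,7,12,13,14,15} = 1⊕0⊕0⊕0⊕0⊕1⊕1 = 1
p8 = XOR of data positions {9,10,11,12,13,14,15} = 1⊕1⊕0⊕0⊕0⊕1⊕1 = 0
Parity bits p1,p2,p4,p8 = 1110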